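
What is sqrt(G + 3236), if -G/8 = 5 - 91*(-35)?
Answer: 6*I*sqrt(619) ≈ 149.28*I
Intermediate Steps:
G = -25520 (G = -8*(5 - 91*(-35)) = -8*(5 + 3185) = -8*3190 = -25520)
sqrt(G + 3236) = sqrt(-25520 + 3236) = sqrt(-22284) = 6*I*sqrt(619)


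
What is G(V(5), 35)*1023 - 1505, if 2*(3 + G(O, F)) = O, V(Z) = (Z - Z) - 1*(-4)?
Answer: -2528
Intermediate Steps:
V(Z) = 4 (V(Z) = 0 + 4 = 4)
G(O, F) = -3 + O/2
G(V(5), 35)*1023 - 1505 = (-3 + (½)*4)*1023 - 1505 = (-3 + 2)*1023 - 1505 = -1*1023 - 1505 = -1023 - 1505 = -2528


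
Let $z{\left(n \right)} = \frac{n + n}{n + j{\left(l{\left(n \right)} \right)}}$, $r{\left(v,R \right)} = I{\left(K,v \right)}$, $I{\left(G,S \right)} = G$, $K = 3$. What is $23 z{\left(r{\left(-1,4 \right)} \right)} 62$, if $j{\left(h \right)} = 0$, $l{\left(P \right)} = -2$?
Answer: $2852$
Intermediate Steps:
$r{\left(v,R \right)} = 3$
$z{\left(n \right)} = 2$ ($z{\left(n \right)} = \frac{n + n}{n + 0} = \frac{2 n}{n} = 2$)
$23 z{\left(r{\left(-1,4 \right)} \right)} 62 = 23 \cdot 2 \cdot 62 = 46 \cdot 62 = 2852$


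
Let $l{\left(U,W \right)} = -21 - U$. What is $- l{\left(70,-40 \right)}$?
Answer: $91$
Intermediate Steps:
$- l{\left(70,-40 \right)} = - (-21 - 70) = \left(-1\right) \left(-91\right) = 91$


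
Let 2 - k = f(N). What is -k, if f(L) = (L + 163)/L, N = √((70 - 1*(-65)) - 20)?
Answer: -1 + 163*√115/115 ≈ 14.200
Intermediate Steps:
N = √115 (N = √((70 + 65) - 20) = √(135 - 20) = √115 ≈ 10.724)
f(L) = (163 + L)/L
k = 2 - √115*(163 + √115)/115 (k = 2 - (163 + √115)/(√115) = 2 - √115/115*(163 + √115) = 2 - √115*(163 + √115)/115 ≈ -14.200)
-k = -(1 - 163*√115/115) = -1 + 163*√115/115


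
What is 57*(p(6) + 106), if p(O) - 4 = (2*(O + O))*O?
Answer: 14478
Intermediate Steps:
p(O) = 4 + 4*O² (p(O) = 4 + (2*(O + O))*O = 4 + (2*(2*O))*O = 4 + (4*O)*O = 4 + 4*O²)
57*(p(6) + 106) = 57*((4 + 4*6²) + 106) = 57*((4 + 4*36) + 106) = 57*((4 + 144) + 106) = 57*(148 + 106) = 57*254 = 14478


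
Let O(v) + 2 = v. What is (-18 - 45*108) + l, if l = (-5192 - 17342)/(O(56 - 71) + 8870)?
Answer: -43207468/8853 ≈ -4880.5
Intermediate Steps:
O(v) = -2 + v
l = -22534/8853 (l = (-5192 - 17342)/((-2 + (56 - 71)) + 8870) = -22534/((-2 - 15) + 8870) = -22534/(-17 + 8870) = -22534/8853 ≈ -2.5454)
(-18 - 45*108) + l = (-18 - 45*108) - 22534/8853 = (-18 - 4860) - 22534/8853 = -4878 - 22534/8853 = -43207468/8853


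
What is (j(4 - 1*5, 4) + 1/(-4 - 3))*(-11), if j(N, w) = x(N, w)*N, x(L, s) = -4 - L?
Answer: -220/7 ≈ -31.429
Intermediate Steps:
j(N, w) = N*(-4 - N) (j(N, w) = (-4 - N)*N = N*(-4 - N))
(j(4 - 1*5, 4) + 1/(-4 - 3))*(-11) = (-(4 - 1*5)*(4 + (4 - 1*5)) + 1/(-4 - 3))*(-11) = (-(4 - 5)*(4 + (4 - 5)) + 1/(-7))*(-11) = (-1*(-1)*(4 - 1) - 1/7)*(-11) = (-1*(-1)*3 - 1/7)*(-11) = (3 - 1/7)*(-11) = (20/7)*(-11) = -220/7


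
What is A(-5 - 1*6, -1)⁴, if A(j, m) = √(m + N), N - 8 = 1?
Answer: 64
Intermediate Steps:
N = 9 (N = 8 + 1 = 9)
A(j, m) = √(9 + m) (A(j, m) = √(m + 9) = √(9 + m))
A(-5 - 1*6, -1)⁴ = (√(9 - 1))⁴ = (√8)⁴ = (2*√2)⁴ = 64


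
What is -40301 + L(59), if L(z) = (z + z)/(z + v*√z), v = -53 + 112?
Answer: -1168730/29 + √59/29 ≈ -40301.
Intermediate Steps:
v = 59
L(z) = 2*z/(z + 59*√z) (L(z) = (z + z)/(z + 59*√z) = (2*z)/(z + 59*√z) = 2*z/(z + 59*√z))
-40301 + L(59) = -40301 + 2*59/(59 + 59*√59) = -40301 + 118/(59 + 59*√59)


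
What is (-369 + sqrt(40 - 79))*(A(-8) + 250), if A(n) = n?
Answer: -89298 + 242*I*sqrt(39) ≈ -89298.0 + 1511.3*I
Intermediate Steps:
(-369 + sqrt(40 - 79))*(A(-8) + 250) = (-369 + sqrt(40 - 79))*(-8 + 250) = (-369 + sqrt(-39))*242 = (-369 + I*sqrt(39))*242 = -89298 + 242*I*sqrt(39)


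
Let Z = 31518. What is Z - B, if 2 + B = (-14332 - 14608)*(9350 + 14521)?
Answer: 690858260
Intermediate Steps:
B = -690826742 (B = -2 + (-14332 - 14608)*(9350 + 14521) = -2 - 28940*23871 = -2 - 690826740 = -690826742)
Z - B = 31518 - 1*(-690826742) = 31518 + 690826742 = 690858260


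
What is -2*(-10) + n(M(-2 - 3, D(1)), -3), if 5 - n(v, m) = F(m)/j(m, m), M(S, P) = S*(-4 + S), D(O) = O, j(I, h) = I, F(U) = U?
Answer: 24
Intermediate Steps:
n(v, m) = 4 (n(v, m) = 5 - m/m = 5 - 1*1 = 5 - 1 = 4)
-2*(-10) + n(M(-2 - 3, D(1)), -3) = -2*(-10) + 4 = 20 + 4 = 24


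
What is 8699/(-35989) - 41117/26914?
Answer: -1713884599/968607946 ≈ -1.7694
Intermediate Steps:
8699/(-35989) - 41117/26914 = 8699*(-1/35989) - 41117*1/26914 = -8699/35989 - 41117/26914 = -1713884599/968607946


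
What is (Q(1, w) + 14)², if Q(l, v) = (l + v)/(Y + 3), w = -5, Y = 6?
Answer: 14884/81 ≈ 183.75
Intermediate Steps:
Q(l, v) = l/9 + v/9 (Q(l, v) = (l + v)/(6 + 3) = (l + v)/9 = (l + v)*(⅑) = l/9 + v/9)
(Q(1, w) + 14)² = (((⅑)*1 + (⅑)*(-5)) + 14)² = ((⅑ - 5/9) + 14)² = (-4/9 + 14)² = (122/9)² = 14884/81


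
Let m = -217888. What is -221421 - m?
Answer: -3533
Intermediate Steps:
-221421 - m = -221421 - 1*(-217888) = -221421 + 217888 = -3533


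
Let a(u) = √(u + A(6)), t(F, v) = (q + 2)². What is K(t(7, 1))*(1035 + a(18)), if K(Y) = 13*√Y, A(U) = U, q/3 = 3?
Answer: 148005 + 286*√6 ≈ 1.4871e+5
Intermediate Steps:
q = 9 (q = 3*3 = 9)
t(F, v) = 121 (t(F, v) = (9 + 2)² = 11² = 121)
a(u) = √(6 + u) (a(u) = √(u + 6) = √(6 + u))
K(t(7, 1))*(1035 + a(18)) = (13*√121)*(1035 + √(6 + 18)) = (13*11)*(1035 + √24) = 143*(1035 + 2*√6) = 148005 + 286*√6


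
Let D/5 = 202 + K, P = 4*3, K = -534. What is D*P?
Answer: -19920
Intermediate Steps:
P = 12
D = -1660 (D = 5*(202 - 534) = 5*(-332) = -1660)
D*P = -1660*12 = -19920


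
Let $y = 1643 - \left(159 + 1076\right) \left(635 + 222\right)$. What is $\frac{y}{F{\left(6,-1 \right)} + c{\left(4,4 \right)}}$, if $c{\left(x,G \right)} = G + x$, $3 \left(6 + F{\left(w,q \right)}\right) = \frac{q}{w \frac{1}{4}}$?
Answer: $-594423$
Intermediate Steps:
$F{\left(w,q \right)} = -6 + \frac{4 q}{3 w}$ ($F{\left(w,q \right)} = -6 + \frac{q \frac{1}{w \frac{1}{4}}}{3} = -6 + \frac{q \frac{1}{\frac{1}{4} w}}{3} = -6 + \frac{q \frac{4}{w}}{3} = -6 + \frac{4 q \frac{1}{w}}{3} = -6 + \frac{4 q}{3 w}$)
$y = -1056752$ ($y = 1643 - 1235 \cdot 857 = 1643 - 1058395 = -1056752$)
$\frac{y}{F{\left(6,-1 \right)} + c{\left(4,4 \right)}} = - \frac{1056752}{\left(-6 + \frac{4}{3} \left(-1\right) \frac{1}{6}\right) + \left(4 + 4\right)} = - \frac{1056752}{\left(-6 + \frac{4}{3} \left(-1\right) \frac{1}{6}\right) + 8} = - \frac{1056752}{\left(-6 - \frac{2}{9}\right) + 8} = - \frac{1056752}{- \frac{56}{9} + 8} = - \frac{1056752}{\frac{16}{9}} = \left(-1056752\right) \frac{9}{16} = -594423$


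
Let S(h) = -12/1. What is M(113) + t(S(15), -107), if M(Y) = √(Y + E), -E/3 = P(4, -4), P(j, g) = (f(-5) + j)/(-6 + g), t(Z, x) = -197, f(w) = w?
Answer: -197 + 7*√230/10 ≈ -186.38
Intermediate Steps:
S(h) = -12 (S(h) = -12*1 = -12)
P(j, g) = (-5 + j)/(-6 + g)
E = -3/10 (E = -3*(-5 + 4)/(-6 - 4) = -3*(-1)/(-10) = -(-3)*(-1)/10 = -3*⅒ = -3/10 ≈ -0.30000)
M(Y) = √(-3/10 + Y) (M(Y) = √(Y - 3/10) = √(-3/10 + Y))
M(113) + t(S(15), -107) = √(-30 + 100*113)/10 - 197 = √(-30 + 11300)/10 - 197 = √11270/10 - 197 = (7*√230)/10 - 197 = 7*√230/10 - 197 = -197 + 7*√230/10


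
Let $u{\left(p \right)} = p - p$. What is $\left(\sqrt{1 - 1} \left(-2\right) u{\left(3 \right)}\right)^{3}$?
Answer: $0$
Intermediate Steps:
$u{\left(p \right)} = 0$
$\left(\sqrt{1 - 1} \left(-2\right) u{\left(3 \right)}\right)^{3} = \left(\sqrt{1 - 1} \left(-2\right) 0\right)^{3} = \left(\sqrt{0} \left(-2\right) 0\right)^{3} = \left(0 \left(-2\right) 0\right)^{3} = \left(0 \cdot 0\right)^{3} = 0^{3} = 0$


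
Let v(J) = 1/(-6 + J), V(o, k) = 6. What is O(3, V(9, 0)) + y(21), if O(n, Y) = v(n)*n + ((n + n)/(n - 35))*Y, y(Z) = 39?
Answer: 295/8 ≈ 36.875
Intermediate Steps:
O(n, Y) = n/(-6 + n) + 2*Y*n/(-35 + n) (O(n, Y) = n/(-6 + n) + ((n + n)/(n - 35))*Y = n/(-6 + n) + ((2*n)/(-35 + n))*Y = n/(-6 + n) + (2*n/(-35 + n))*Y = n/(-6 + n) + 2*Y*n/(-35 + n))
O(3, V(9, 0)) + y(21) = 3*(-35 + 3 + 2*6*(-6 + 3))/((-35 + 3)*(-6 + 3)) + 39 = 3*(-35 + 3 + 2*6*(-3))/(-32*(-3)) + 39 = 3*(-1/32)*(-⅓)*(-35 + 3 - 36) + 39 = 3*(-1/32)*(-⅓)*(-68) + 39 = -17/8 + 39 = 295/8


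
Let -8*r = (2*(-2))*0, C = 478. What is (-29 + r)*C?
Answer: -13862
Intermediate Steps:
r = 0 (r = -2*(-2)*0/8 = -(-1)*0/2 = -⅛*0 = 0)
(-29 + r)*C = (-29 + 0)*478 = -29*478 = -13862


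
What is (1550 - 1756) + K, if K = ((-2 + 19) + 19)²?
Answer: 1090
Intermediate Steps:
K = 1296 (K = (17 + 19)² = 36² = 1296)
(1550 - 1756) + K = (1550 - 1756) + 1296 = -206 + 1296 = 1090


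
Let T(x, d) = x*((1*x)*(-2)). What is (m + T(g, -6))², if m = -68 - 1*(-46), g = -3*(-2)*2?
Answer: 96100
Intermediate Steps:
g = 12 (g = 6*2 = 12)
T(x, d) = -2*x² (T(x, d) = x*(x*(-2)) = x*(-2*x) = -2*x²)
m = -22 (m = -68 + 46 = -22)
(m + T(g, -6))² = (-22 - 2*12²)² = (-22 - 2*144)² = (-22 - 288)² = (-310)² = 96100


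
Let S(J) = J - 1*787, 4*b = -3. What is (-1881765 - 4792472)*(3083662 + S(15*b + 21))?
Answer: -82303613860743/4 ≈ -2.0576e+13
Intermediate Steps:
b = -¾ (b = (¼)*(-3) = -¾ ≈ -0.75000)
S(J) = -787 + J (S(J) = J - 787 = -787 + J)
(-1881765 - 4792472)*(3083662 + S(15*b + 21)) = (-1881765 - 4792472)*(3083662 + (-787 + (15*(-¾) + 21))) = -6674237*(3083662 + (-787 + (-45/4 + 21))) = -6674237*(3083662 + (-787 + 39/4)) = -6674237*(3083662 - 3109/4) = -6674237*12331539/4 = -82303613860743/4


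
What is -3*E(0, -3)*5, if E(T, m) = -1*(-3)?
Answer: -45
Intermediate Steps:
E(T, m) = 3
-3*E(0, -3)*5 = -3*3*5 = -9*5 = -45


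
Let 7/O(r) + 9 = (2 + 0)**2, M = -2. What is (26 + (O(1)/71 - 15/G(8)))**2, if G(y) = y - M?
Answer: 302099161/504100 ≈ 599.28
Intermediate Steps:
O(r) = -7/5 (O(r) = 7/(-9 + (2 + 0)**2) = 7/(-9 + 2**2) = 7/(-9 + 4) = 7/(-5) = 7*(-1/5) = -7/5)
G(y) = 2 + y (G(y) = y - 1*(-2) = y + 2 = 2 + y)
(26 + (O(1)/71 - 15/G(8)))**2 = (26 + (-7/5/71 - 15/(2 + 8)))**2 = (26 + (-7/5*1/71 - 15/10))**2 = (26 + (-7/355 - 15*1/10))**2 = (26 + (-7/355 - 3/2))**2 = (26 - 1079/710)**2 = (17381/710)**2 = 302099161/504100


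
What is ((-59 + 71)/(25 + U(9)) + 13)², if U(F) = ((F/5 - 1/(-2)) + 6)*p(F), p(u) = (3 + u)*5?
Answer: 46389721/273529 ≈ 169.60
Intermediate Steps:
p(u) = 15 + 5*u
U(F) = (15 + 5*F)*(13/2 + F/5) (U(F) = ((F/5 - 1/(-2)) + 6)*(15 + 5*F) = ((F*(⅕) - 1*(-½)) + 6)*(15 + 5*F) = ((F/5 + ½) + 6)*(15 + 5*F) = ((½ + F/5) + 6)*(15 + 5*F) = (13/2 + F/5)*(15 + 5*F) = (15 + 5*F)*(13/2 + F/5))
((-59 + 71)/(25 + U(9)) + 13)² = ((-59 + 71)/(25 + (3 + 9)*(65 + 2*9)/2) + 13)² = (12/(25 + (½)*12*(65 + 18)) + 13)² = (12/(25 + (½)*12*83) + 13)² = (12/(25 + 498) + 13)² = (12/523 + 13)² = (6811/523)² = 46389721/273529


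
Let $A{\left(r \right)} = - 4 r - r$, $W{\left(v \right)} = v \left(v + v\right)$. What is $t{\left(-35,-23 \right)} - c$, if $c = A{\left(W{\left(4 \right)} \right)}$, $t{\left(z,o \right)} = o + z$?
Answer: $102$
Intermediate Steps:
$W{\left(v \right)} = 2 v^{2}$ ($W{\left(v \right)} = v 2 v = 2 v^{2}$)
$A{\left(r \right)} = - 5 r$
$c = -160$ ($c = - 5 \cdot 2 \cdot 4^{2} = - 5 \cdot 2 \cdot 16 = \left(-5\right) 32 = -160$)
$t{\left(-35,-23 \right)} - c = \left(-23 - 35\right) - -160 = -58 + 160 = 102$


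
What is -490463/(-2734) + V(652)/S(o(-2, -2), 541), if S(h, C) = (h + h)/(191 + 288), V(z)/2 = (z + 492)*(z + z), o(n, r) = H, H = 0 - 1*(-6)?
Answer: 976805953757/8202 ≈ 1.1909e+8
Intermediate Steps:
H = 6 (H = 0 + 6 = 6)
o(n, r) = 6
V(z) = 4*z*(492 + z) (V(z) = 2*((z + 492)*(z + z)) = 2*((492 + z)*(2*z)) = 2*(2*z*(492 + z)) = 4*z*(492 + z))
S(h, C) = 2*h/479 (S(h, C) = (2*h)/479 = (2*h)*(1/479) = 2*h/479)
-490463/(-2734) + V(652)/S(o(-2, -2), 541) = -490463/(-2734) + (4*652*(492 + 652))/(((2/479)*6)) = -490463*(-1/2734) + (4*652*1144)/(12/479) = 490463/2734 + 2983552*(479/12) = 490463/2734 + 357280352/3 = 976805953757/8202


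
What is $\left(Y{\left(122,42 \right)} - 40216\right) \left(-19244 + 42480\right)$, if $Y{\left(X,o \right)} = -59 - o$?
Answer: $-936805812$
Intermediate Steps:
$\left(Y{\left(122,42 \right)} - 40216\right) \left(-19244 + 42480\right) = \left(\left(-59 - 42\right) - 40216\right) \left(-19244 + 42480\right) = \left(\left(-59 - 42\right) - 40216\right) 23236 = \left(-101 - 40216\right) 23236 = \left(-40317\right) 23236 = -936805812$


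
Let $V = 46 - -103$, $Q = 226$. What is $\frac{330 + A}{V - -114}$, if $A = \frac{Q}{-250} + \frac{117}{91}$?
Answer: $\frac{289084}{230125} \approx 1.2562$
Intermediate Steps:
$A = \frac{334}{875}$ ($A = \frac{226}{-250} + \frac{117}{91} = 226 \left(- \frac{1}{250}\right) + 117 \cdot \frac{1}{91} = - \frac{113}{125} + \frac{9}{7} = \frac{334}{875} \approx 0.38171$)
$V = 149$ ($V = 46 + 103 = 149$)
$\frac{330 + A}{V - -114} = \frac{330 + \frac{334}{875}}{149 - -114} = \frac{289084}{875 \left(149 + \left(121 - 7\right)\right)} = \frac{289084}{875 \left(149 + 114\right)} = \frac{289084}{875 \cdot 263} = \frac{289084}{875} \cdot \frac{1}{263} = \frac{289084}{230125}$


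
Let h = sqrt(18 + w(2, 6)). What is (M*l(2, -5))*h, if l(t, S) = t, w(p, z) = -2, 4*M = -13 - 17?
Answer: -60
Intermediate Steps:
M = -15/2 (M = (-13 - 17)/4 = (1/4)*(-30) = -15/2 ≈ -7.5000)
h = 4 (h = sqrt(18 - 2) = sqrt(16) = 4)
(M*l(2, -5))*h = -15/2*2*4 = -15*4 = -60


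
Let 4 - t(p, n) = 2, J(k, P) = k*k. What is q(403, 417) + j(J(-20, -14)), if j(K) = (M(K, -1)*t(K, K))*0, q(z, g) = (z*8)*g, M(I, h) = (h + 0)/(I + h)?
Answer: 1344408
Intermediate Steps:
J(k, P) = k²
t(p, n) = 2 (t(p, n) = 4 - 1*2 = 4 - 2 = 2)
M(I, h) = h/(I + h)
q(z, g) = 8*g*z (q(z, g) = (8*z)*g = 8*g*z)
j(K) = 0 (j(K) = (-1/(K - 1)*2)*0 = (-1/(-1 + K)*2)*0 = -2/(-1 + K)*0 = 0)
q(403, 417) + j(J(-20, -14)) = 8*417*403 + 0 = 1344408 + 0 = 1344408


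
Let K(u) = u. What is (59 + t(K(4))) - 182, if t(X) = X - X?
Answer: -123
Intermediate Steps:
t(X) = 0
(59 + t(K(4))) - 182 = (59 + 0) - 182 = 59 - 182 = -123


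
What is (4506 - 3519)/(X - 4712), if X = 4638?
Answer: -987/74 ≈ -13.338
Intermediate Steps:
(4506 - 3519)/(X - 4712) = (4506 - 3519)/(4638 - 4712) = 987/(-74) = 987*(-1/74) = -987/74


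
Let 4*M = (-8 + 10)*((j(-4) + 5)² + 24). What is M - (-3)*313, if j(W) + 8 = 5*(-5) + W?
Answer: 1463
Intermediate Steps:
j(W) = -33 + W (j(W) = -8 + (5*(-5) + W) = -8 + (-25 + W) = -33 + W)
M = 524 (M = ((-8 + 10)*(((-33 - 4) + 5)² + 24))/4 = (2*((-37 + 5)² + 24))/4 = (2*((-32)² + 24))/4 = (2*(1024 + 24))/4 = (2*1048)/4 = (¼)*2096 = 524)
M - (-3)*313 = 524 - (-3)*313 = 524 - 1*(-939) = 524 + 939 = 1463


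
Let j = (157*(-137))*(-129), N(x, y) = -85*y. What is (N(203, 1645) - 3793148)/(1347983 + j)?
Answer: -3932973/4122644 ≈ -0.95399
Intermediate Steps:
j = 2774661 (j = -21509*(-129) = 2774661)
(N(203, 1645) - 3793148)/(1347983 + j) = (-85*1645 - 3793148)/(1347983 + 2774661) = (-139825 - 3793148)/4122644 = -3932973*1/4122644 = -3932973/4122644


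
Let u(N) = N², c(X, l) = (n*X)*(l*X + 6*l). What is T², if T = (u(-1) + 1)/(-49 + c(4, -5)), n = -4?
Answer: 4/564001 ≈ 7.0922e-6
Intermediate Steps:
c(X, l) = -4*X*(6*l + X*l) (c(X, l) = (-4*X)*(l*X + 6*l) = (-4*X)*(X*l + 6*l) = (-4*X)*(6*l + X*l) = -4*X*(6*l + X*l))
T = 2/751 (T = ((-1)² + 1)/(-49 - 4*4*(-5)*(6 + 4)) = (1 + 1)/(-49 - 4*4*(-5)*10) = 2/(-49 + 800) = 2/751 ≈ 0.0026631)
T² = (2/751)² = 4/564001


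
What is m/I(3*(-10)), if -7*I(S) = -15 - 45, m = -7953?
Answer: -18557/20 ≈ -927.85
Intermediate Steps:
I(S) = 60/7 (I(S) = -(-15 - 45)/7 = -⅐*(-60) = 60/7)
m/I(3*(-10)) = -7953/60/7 = -7953*7/60 = -18557/20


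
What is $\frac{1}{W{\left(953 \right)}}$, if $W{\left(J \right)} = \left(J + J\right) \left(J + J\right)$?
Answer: $\frac{1}{3632836} \approx 2.7527 \cdot 10^{-7}$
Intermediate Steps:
$W{\left(J \right)} = 4 J^{2}$ ($W{\left(J \right)} = 2 J 2 J = 4 J^{2}$)
$\frac{1}{W{\left(953 \right)}} = \frac{1}{4 \cdot 953^{2}} = \frac{1}{4 \cdot 908209} = \frac{1}{3632836}$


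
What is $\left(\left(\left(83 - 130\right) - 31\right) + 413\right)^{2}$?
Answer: $112225$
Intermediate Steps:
$\left(\left(\left(83 - 130\right) - 31\right) + 413\right)^{2} = \left(\left(-47 - 31\right) + 413\right)^{2} = \left(-78 + 413\right)^{2} = 335^{2} = 112225$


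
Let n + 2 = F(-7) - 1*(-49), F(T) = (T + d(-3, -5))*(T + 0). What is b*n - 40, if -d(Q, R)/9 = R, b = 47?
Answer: -10333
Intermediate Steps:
d(Q, R) = -9*R
F(T) = T*(45 + T) (F(T) = (T - 9*(-5))*(T + 0) = (T + 45)*T = (45 + T)*T = T*(45 + T))
n = -219 (n = -2 + (-7*(45 - 7) - 1*(-49)) = -2 + (-7*38 + 49) = -2 + (-266 + 49) = -2 - 217 = -219)
b*n - 40 = 47*(-219) - 40 = -10293 - 40 = -10333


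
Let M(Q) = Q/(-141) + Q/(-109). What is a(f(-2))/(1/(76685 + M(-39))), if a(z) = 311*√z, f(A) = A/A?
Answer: 122179617055/5123 ≈ 2.3849e+7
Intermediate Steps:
M(Q) = -250*Q/15369 (M(Q) = Q*(-1/141) + Q*(-1/109) = -Q/141 - Q/109 = -250*Q/15369)
f(A) = 1
a(f(-2))/(1/(76685 + M(-39))) = (311*√1)/(1/(76685 - 250/15369*(-39))) = (311*1)/(1/(76685 + 3250/5123)) = 311/(1/(392860505/5123)) = 311/(5123/392860505) = 311*(392860505/5123) = 122179617055/5123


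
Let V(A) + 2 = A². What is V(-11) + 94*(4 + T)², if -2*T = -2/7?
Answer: 84885/49 ≈ 1732.3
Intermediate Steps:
V(A) = -2 + A²
T = ⅐ (T = -(-1)/7 = -½*(-2/7) = ⅐ ≈ 0.14286)
V(-11) + 94*(4 + T)² = (-2 + (-11)²) + 94*(4 + ⅐)² = (-2 + 121) + 94*(29/7)² = 119 + 94*(841/49) = 119 + 79054/49 = 84885/49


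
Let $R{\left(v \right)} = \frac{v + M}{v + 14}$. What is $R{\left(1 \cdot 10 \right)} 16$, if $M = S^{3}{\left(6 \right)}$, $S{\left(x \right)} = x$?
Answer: $\frac{452}{3} \approx 150.67$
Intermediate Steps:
$M = 216$ ($M = 6^{3} = 216$)
$R{\left(v \right)} = \frac{216 + v}{14 + v}$ ($R{\left(v \right)} = \frac{v + 216}{v + 14} = \frac{216 + v}{14 + v}$)
$R{\left(1 \cdot 10 \right)} 16 = \frac{216 + 1 \cdot 10}{14 + 1 \cdot 10} \cdot 16 = \frac{216 + 10}{14 + 10} \cdot 16 = \frac{1}{24} \cdot 226 \cdot 16 = \frac{113}{12} \cdot 16 = \frac{452}{3}$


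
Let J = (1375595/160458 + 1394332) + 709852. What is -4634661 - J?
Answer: -1081302966605/160458 ≈ -6.7389e+6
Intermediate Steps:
J = 337634531867/160458 (J = (1375595*(1/160458) + 1394332) + 709852 = (1375595/160458 + 1394332) + 709852 = 223733099651/160458 + 709852 = 337634531867/160458 ≈ 2.1042e+6)
-4634661 - J = -4634661 - 1*337634531867/160458 = -4634661 - 337634531867/160458 = -1081302966605/160458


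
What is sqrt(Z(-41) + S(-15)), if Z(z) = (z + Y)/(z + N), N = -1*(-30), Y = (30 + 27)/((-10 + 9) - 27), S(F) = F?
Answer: I*sqrt(262955)/154 ≈ 3.3298*I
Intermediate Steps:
Y = -57/28 (Y = 57/(-1 - 27) = 57/(-28) = 57*(-1/28) = -57/28 ≈ -2.0357)
N = 30
Z(z) = (-57/28 + z)/(30 + z) (Z(z) = (z - 57/28)/(z + 30) = (-57/28 + z)/(30 + z))
sqrt(Z(-41) + S(-15)) = sqrt((-57/28 - 41)/(30 - 41) - 15) = sqrt(-1205/28/(-11) - 15) = sqrt(-1/11*(-1205/28) - 15) = sqrt(1205/308 - 15) = sqrt(-3415/308) = I*sqrt(262955)/154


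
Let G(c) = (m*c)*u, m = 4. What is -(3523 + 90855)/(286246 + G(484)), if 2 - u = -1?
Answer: -47189/146027 ≈ -0.32315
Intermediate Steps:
u = 3 (u = 2 - 1*(-1) = 2 + 1 = 3)
G(c) = 12*c (G(c) = (4*c)*3 = 12*c)
-(3523 + 90855)/(286246 + G(484)) = -(3523 + 90855)/(286246 + 12*484) = -94378/(286246 + 5808) = -94378/292054 = -1*47189/146027 = -47189/146027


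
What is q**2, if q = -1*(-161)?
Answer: 25921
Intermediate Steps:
q = 161
q**2 = 161**2 = 25921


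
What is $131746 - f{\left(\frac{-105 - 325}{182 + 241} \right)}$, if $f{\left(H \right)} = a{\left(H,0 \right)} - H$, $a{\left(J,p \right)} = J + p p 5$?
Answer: $131746$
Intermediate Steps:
$a{\left(J,p \right)} = J + 5 p^{2}$ ($a{\left(J,p \right)} = J + p 5 p = J + 5 p^{2}$)
$f{\left(H \right)} = 0$ ($f{\left(H \right)} = \left(H + 5 \cdot 0^{2}\right) - H = \left(H + 5 \cdot 0\right) - H = \left(H + 0\right) - H = H - H = 0$)
$131746 - f{\left(\frac{-105 - 325}{182 + 241} \right)} = 131746 - 0 = 131746 + 0 = 131746$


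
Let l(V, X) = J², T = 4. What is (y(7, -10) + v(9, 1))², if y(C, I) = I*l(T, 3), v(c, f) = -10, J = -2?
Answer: 2500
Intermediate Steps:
l(V, X) = 4 (l(V, X) = (-2)² = 4)
y(C, I) = 4*I (y(C, I) = I*4 = 4*I)
(y(7, -10) + v(9, 1))² = (4*(-10) - 10)² = (-40 - 10)² = (-50)² = 2500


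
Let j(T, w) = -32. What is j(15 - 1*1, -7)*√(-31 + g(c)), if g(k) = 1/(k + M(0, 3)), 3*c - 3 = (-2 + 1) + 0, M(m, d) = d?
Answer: -416*I*√22/11 ≈ -177.38*I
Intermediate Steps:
c = ⅔ (c = 1 + ((-2 + 1) + 0)/3 = 1 + (-1 + 0)/3 = 1 + (⅓)*(-1) = 1 - ⅓ = ⅔ ≈ 0.66667)
g(k) = 1/(3 + k) (g(k) = 1/(k + 3) = 1/(3 + k))
j(15 - 1*1, -7)*√(-31 + g(c)) = -32*√(-31 + 1/(3 + ⅔)) = -32*√(-31 + 1/(11/3)) = -32*√(-31 + 3/11) = -416*I*√22/11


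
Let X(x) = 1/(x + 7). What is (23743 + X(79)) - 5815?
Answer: 1541809/86 ≈ 17928.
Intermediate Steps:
X(x) = 1/(7 + x)
(23743 + X(79)) - 5815 = (23743 + 1/(7 + 79)) - 5815 = (23743 + 1/86) - 5815 = 2041899/86 - 5815 = 1541809/86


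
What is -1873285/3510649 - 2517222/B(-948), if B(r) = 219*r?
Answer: 1408027741943/121475476698 ≈ 11.591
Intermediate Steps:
-1873285/3510649 - 2517222/B(-948) = -1873285/3510649 - 2517222/(219*(-948)) = -1873285*1/3510649 - 2517222/(-207612) = -1873285/3510649 - 2517222*(-1/207612) = -1873285/3510649 + 419537/34602 = 1408027741943/121475476698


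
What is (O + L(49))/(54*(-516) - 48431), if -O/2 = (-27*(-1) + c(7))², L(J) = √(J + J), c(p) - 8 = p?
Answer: 3528/76295 - 7*√2/76295 ≈ 0.046112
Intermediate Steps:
c(p) = 8 + p
L(J) = √2*√J (L(J) = √(2*J) = √2*√J)
O = -3528 (O = -2*(-27*(-1) + (8 + 7))² = -2*(27 + 15)² = -2*42² = -2*1764 = -3528)
(O + L(49))/(54*(-516) - 48431) = (-3528 + √2*√49)/(54*(-516) - 48431) = (-3528 + √2*7)/(-27864 - 48431) = (-3528 + 7*√2)/(-76295) = (-3528 + 7*√2)*(-1/76295) = 3528/76295 - 7*√2/76295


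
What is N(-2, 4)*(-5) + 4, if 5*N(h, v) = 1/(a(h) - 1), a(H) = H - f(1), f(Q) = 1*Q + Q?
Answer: 21/5 ≈ 4.2000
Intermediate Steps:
f(Q) = 2*Q (f(Q) = Q + Q = 2*Q)
a(H) = -2 + H (a(H) = H - 2 = -2 + H)
N(h, v) = 1/(5*(-3 + h)) (N(h, v) = 1/(5*((-2 + h) - 1)) = 1/(5*(-3 + h)))
N(-2, 4)*(-5) + 4 = (1/(5*(-3 - 2)))*(-5) + 4 = ((1/5)/(-5))*(-5) + 4 = ((1/5)*(-1/5))*(-5) + 4 = -1/25*(-5) + 4 = 1/5 + 4 = 21/5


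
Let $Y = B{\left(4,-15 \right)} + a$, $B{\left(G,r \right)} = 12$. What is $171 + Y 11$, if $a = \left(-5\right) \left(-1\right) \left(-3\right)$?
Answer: $138$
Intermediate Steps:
$a = -15$ ($a = 5 \left(-3\right) = -15$)
$Y = -3$ ($Y = 12 - 15 = -3$)
$171 + Y 11 = 171 - 33 = 138$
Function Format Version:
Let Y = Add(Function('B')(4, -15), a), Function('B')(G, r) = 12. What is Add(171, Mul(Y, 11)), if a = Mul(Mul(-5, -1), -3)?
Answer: 138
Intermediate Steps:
a = -15 (a = Mul(5, -3) = -15)
Y = -3 (Y = Add(12, -15) = -3)
Add(171, Mul(Y, 11)) = Add(171, Mul(-3, 11)) = Add(171, -33) = 138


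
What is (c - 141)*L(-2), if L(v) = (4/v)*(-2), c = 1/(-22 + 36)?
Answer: -3946/7 ≈ -563.71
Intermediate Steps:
c = 1/14 ≈ 0.071429
L(v) = -8/v
(c - 141)*L(-2) = (1/14 - 141)*(-8/(-2)) = -(-7892)*(-1)/(7*2) = -1973/14*4 = -3946/7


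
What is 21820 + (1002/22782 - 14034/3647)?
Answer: 302103241331/13847659 ≈ 21816.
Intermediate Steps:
21820 + (1002/22782 - 14034/3647) = 21820 + (1002*(1/22782) - 14034*1/3647) = 21820 + (167/3797 - 14034/3647) = 21820 - 52678049/13847659 = 302103241331/13847659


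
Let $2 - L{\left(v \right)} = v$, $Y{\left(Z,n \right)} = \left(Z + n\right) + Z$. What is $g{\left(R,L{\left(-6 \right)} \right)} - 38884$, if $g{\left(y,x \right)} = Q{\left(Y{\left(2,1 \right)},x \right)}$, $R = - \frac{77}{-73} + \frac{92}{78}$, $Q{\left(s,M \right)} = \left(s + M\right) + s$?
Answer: $-38866$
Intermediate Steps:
$Y{\left(Z,n \right)} = n + 2 Z$
$Q{\left(s,M \right)} = M + 2 s$ ($Q{\left(s,M \right)} = \left(M + s\right) + s = M + 2 s$)
$R = \frac{6361}{2847}$ ($R = \left(-77\right) \left(- \frac{1}{73}\right) + 92 \cdot \frac{1}{78} = \frac{77}{73} + \frac{46}{39} = \frac{6361}{2847} \approx 2.2343$)
$L{\left(v \right)} = 2 - v$
$g{\left(y,x \right)} = 10 + x$ ($g{\left(y,x \right)} = x + 2 \left(1 + 2 \cdot 2\right) = x + 2 \left(1 + 4\right) = x + 2 \cdot 5 = x + 10 = 10 + x$)
$g{\left(R,L{\left(-6 \right)} \right)} - 38884 = \left(10 + \left(2 - -6\right)\right) - 38884 = \left(10 + \left(2 + 6\right)\right) - 38884 = \left(10 + 8\right) - 38884 = 18 - 38884 = -38866$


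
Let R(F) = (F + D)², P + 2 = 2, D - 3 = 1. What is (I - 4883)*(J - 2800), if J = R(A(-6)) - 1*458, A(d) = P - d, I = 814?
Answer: 12849902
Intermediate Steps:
D = 4 (D = 3 + 1 = 4)
P = 0 (P = -2 + 2 = 0)
A(d) = -d (A(d) = 0 - d = -d)
R(F) = (4 + F)² (R(F) = (F + 4)² = (4 + F)²)
J = -358 (J = (4 - 1*(-6))² - 1*458 = (4 + 6)² - 458 = 10² - 458 = 100 - 458 = -358)
(I - 4883)*(J - 2800) = (814 - 4883)*(-358 - 2800) = -4069*(-3158) = 12849902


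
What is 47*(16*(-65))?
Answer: -48880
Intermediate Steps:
47*(16*(-65)) = 47*(-1040) = -48880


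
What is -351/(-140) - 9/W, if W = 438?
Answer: 25413/10220 ≈ 2.4866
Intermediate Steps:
-351/(-140) - 9/W = -351/(-140) - 9/438 = -351*(-1/140) - 9*1/438 = 351/140 - 3/146 = 25413/10220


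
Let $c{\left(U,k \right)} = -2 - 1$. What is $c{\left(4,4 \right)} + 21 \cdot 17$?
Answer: $354$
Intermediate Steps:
$c{\left(U,k \right)} = -3$ ($c{\left(U,k \right)} = -2 - 1 = -3$)
$c{\left(4,4 \right)} + 21 \cdot 17 = -3 + 21 \cdot 17 = -3 + 357 = 354$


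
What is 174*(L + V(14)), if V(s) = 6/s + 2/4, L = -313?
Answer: -380103/7 ≈ -54300.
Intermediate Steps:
V(s) = ½ + 6/s (V(s) = 6/s + 2*(¼) = 6/s + ½ = ½ + 6/s)
174*(L + V(14)) = 174*(-313 + (½)*(12 + 14)/14) = 174*(-313 + (½)*(1/14)*26) = 174*(-313 + 13/14) = 174*(-4369/14) = -380103/7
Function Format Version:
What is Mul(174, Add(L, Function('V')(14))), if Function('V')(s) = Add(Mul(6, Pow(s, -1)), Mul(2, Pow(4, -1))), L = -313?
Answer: Rational(-380103, 7) ≈ -54300.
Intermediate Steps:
Function('V')(s) = Add(Rational(1, 2), Mul(6, Pow(s, -1))) (Function('V')(s) = Add(Mul(6, Pow(s, -1)), Mul(2, Rational(1, 4))) = Add(Mul(6, Pow(s, -1)), Rational(1, 2)) = Add(Rational(1, 2), Mul(6, Pow(s, -1))))
Mul(174, Add(L, Function('V')(14))) = Mul(174, Add(-313, Mul(Rational(1, 2), Pow(14, -1), Add(12, 14)))) = Mul(174, Add(-313, Mul(Rational(1, 2), Rational(1, 14), 26))) = Mul(174, Add(-313, Rational(13, 14))) = Mul(174, Rational(-4369, 14)) = Rational(-380103, 7)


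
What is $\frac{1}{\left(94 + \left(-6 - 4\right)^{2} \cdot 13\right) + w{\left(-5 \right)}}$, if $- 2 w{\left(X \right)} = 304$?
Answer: $\frac{1}{1242} \approx 0.00080515$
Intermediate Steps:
$w{\left(X \right)} = -152$ ($w{\left(X \right)} = \left(- \frac{1}{2}\right) 304 = -152$)
$\frac{1}{\left(94 + \left(-6 - 4\right)^{2} \cdot 13\right) + w{\left(-5 \right)}} = \frac{1}{\left(94 + \left(-6 - 4\right)^{2} \cdot 13\right) - 152} = \frac{1}{\left(94 + \left(-10\right)^{2} \cdot 13\right) - 152} = \frac{1}{\left(94 + 100 \cdot 13\right) - 152} = \frac{1}{\left(94 + 1300\right) - 152} = \frac{1}{1394 - 152} = \frac{1}{1242}$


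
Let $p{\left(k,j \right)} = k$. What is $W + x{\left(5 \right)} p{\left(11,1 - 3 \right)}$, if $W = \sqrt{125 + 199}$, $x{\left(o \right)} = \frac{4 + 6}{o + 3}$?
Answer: $\frac{127}{4} \approx 31.75$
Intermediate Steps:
$x{\left(o \right)} = \frac{10}{3 + o}$
$W = 18$ ($W = \sqrt{324} = 18$)
$W + x{\left(5 \right)} p{\left(11,1 - 3 \right)} = 18 + \frac{10}{3 + 5} \cdot 11 = 18 + \frac{10}{8} \cdot 11 = 18 + 10 \cdot \frac{1}{8} \cdot 11 = 18 + \frac{5}{4} \cdot 11 = 18 + \frac{55}{4} = \frac{127}{4}$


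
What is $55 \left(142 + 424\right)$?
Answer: $31130$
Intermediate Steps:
$55 \left(142 + 424\right) = 55 \cdot 566 = 31130$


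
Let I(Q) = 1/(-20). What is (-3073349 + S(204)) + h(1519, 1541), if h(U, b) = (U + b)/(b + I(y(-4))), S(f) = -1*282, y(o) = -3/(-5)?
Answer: -31575390863/10273 ≈ -3.0736e+6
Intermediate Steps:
y(o) = 3/5 (y(o) = -3*(-1/5) = 3/5)
I(Q) = -1/20
S(f) = -282
h(U, b) = (U + b)/(-1/20 + b) (h(U, b) = (U + b)/(b - 1/20) = (U + b)/(-1/20 + b))
(-3073349 + S(204)) + h(1519, 1541) = (-3073349 - 282) + 20*(1519 + 1541)/(-1 + 20*1541) = -3073631 + 20*3060/(-1 + 30820) = -3073631 + 20*3060/30819 = -3073631 + 20*(1/30819)*3060 = -3073631 + 20400/10273 = -31575390863/10273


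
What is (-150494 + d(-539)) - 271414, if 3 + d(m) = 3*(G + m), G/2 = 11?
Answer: -423462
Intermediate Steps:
G = 22 (G = 2*11 = 22)
d(m) = 63 + 3*m (d(m) = -3 + 3*(22 + m) = -3 + (66 + 3*m) = 63 + 3*m)
(-150494 + d(-539)) - 271414 = (-150494 + (63 + 3*(-539))) - 271414 = (-150494 + (63 - 1617)) - 271414 = (-150494 - 1554) - 271414 = -152048 - 271414 = -423462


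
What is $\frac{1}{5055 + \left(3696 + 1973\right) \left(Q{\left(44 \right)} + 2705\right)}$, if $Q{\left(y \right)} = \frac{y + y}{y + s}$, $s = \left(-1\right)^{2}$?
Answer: $\frac{45}{690785372} \approx 6.5143 \cdot 10^{-8}$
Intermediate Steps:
$s = 1$
$Q{\left(y \right)} = \frac{2 y}{1 + y}$ ($Q{\left(y \right)} = \frac{y + y}{y + 1} = \frac{2 y}{1 + y}$)
$\frac{1}{5055 + \left(3696 + 1973\right) \left(Q{\left(44 \right)} + 2705\right)} = \frac{1}{5055 + \left(3696 + 1973\right) \left(2 \cdot 44 \frac{1}{1 + 44} + 2705\right)} = \frac{1}{5055 + 5669 \left(2 \cdot 44 \cdot \frac{1}{45} + 2705\right)} = \frac{1}{5055 + 5669 \left(\frac{88}{45} + 2705\right)} = \frac{1}{5055 + 5669 \cdot \frac{121813}{45}} = \frac{1}{5055 + \frac{690557897}{45}} = \frac{1}{\frac{690785372}{45}} = \frac{45}{690785372}$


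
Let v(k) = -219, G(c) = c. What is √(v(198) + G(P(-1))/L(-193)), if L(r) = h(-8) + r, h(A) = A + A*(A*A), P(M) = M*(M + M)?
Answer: I*√111334237/713 ≈ 14.799*I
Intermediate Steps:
P(M) = 2*M² (P(M) = M*(2*M) = 2*M²)
h(A) = A + A³ (h(A) = A + A*A² = A + A³)
L(r) = -520 + r (L(r) = (-8 + (-8)³) + r = (-8 - 512) + r = -520 + r)
√(v(198) + G(P(-1))/L(-193)) = √(-219 + (2*(-1)²)/(-520 - 193)) = √(-219 + (2*1)/(-713)) = √(-219 + 2*(-1/713)) = √(-219 - 2/713) = √(-156149/713) = I*√111334237/713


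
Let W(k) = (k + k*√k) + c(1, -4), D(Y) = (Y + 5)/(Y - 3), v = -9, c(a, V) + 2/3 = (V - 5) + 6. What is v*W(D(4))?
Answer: -291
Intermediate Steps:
c(a, V) = ⅓ + V (c(a, V) = -⅔ + ((V - 5) + 6) = -⅔ + ((-5 + V) + 6) = -⅔ + (1 + V) = ⅓ + V)
D(Y) = (5 + Y)/(-3 + Y)
W(k) = -11/3 + k + k^(3/2) (W(k) = (k + k*√k) + (⅓ - 4) = (k + k^(3/2)) - 11/3 = -11/3 + k + k^(3/2))
v*W(D(4)) = -9*(-11/3 + (5 + 4)/(-3 + 4) + ((5 + 4)/(-3 + 4))^(3/2)) = -9*(-11/3 + 9/1 + (9/1)^(3/2)) = -9*(-11/3 + 1*9 + (1*9)^(3/2)) = -9*(-11/3 + 9 + 9^(3/2)) = -9*(-11/3 + 9 + 27) = -9*97/3 = -291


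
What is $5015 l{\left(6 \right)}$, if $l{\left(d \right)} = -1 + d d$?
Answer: $175525$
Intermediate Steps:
$l{\left(d \right)} = -1 + d^{2}$
$5015 l{\left(6 \right)} = 5015 \left(-1 + 6^{2}\right) = 5015 \left(-1 + 36\right) = 5015 \cdot 35 = 175525$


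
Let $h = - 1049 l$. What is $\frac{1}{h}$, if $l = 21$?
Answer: $- \frac{1}{22029} \approx -4.5395 \cdot 10^{-5}$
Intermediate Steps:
$h = -22029$ ($h = \left(-1049\right) 21 = -22029$)
$\frac{1}{h} = \frac{1}{-22029} = - \frac{1}{22029}$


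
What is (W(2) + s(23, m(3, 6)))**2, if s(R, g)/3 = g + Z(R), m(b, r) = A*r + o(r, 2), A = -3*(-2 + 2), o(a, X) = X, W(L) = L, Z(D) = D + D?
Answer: 21316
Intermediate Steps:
Z(D) = 2*D
A = 0 (A = -3*0 = 0)
m(b, r) = 2 (m(b, r) = 0*r + 2 = 0 + 2 = 2)
s(R, g) = 3*g + 6*R (s(R, g) = 3*(g + 2*R) = 3*g + 6*R)
(W(2) + s(23, m(3, 6)))**2 = (2 + (3*2 + 6*23))**2 = (2 + (6 + 138))**2 = (2 + 144)**2 = 146**2 = 21316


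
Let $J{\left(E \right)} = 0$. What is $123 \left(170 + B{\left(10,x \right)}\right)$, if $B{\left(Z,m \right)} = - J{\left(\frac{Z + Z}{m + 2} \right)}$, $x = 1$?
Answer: $20910$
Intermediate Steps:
$B{\left(Z,m \right)} = 0$ ($B{\left(Z,m \right)} = \left(-1\right) 0 = 0$)
$123 \left(170 + B{\left(10,x \right)}\right) = 123 \left(170 + 0\right) = 123 \cdot 170 = 20910$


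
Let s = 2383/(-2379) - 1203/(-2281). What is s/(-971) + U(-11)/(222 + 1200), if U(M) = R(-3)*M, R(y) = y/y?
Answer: -18100218109/2497567870746 ≈ -0.0072471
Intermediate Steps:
s = -2573686/5426499 (s = 2383*(-1/2379) - 1203*(-1/2281) = -2383/2379 + 1203/2281 = -2573686/5426499 ≈ -0.47428)
R(y) = 1
U(M) = M (U(M) = 1*M = M)
s/(-971) + U(-11)/(222 + 1200) = -2573686/5426499/(-971) - 11/(222 + 1200) = -2573686/5426499*(-1/971) - 11/1422 = 2573686/5269130529 - 11*1/1422 = 2573686/5269130529 - 11/1422 = -18100218109/2497567870746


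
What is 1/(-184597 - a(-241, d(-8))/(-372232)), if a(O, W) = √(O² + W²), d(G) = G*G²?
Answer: -25577144102724928/4721464069930713213791 - 1861160*√12809/4721464069930713213791 ≈ -5.4172e-6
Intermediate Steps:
d(G) = G³
1/(-184597 - a(-241, d(-8))/(-372232)) = 1/(-184597 - √((-241)² + ((-8)³)²)/(-372232)) = 1/(-184597 - √(58081 + (-512)²)*(-1)/372232) = 1/(-184597 - √(58081 + 262144)*(-1)/372232) = 1/(-184597 - √320225*(-1)/372232) = 1/(-184597 - 5*√12809*(-1)/372232) = 1/(-184597 - (-5)*√12809/372232) = 1/(-184597 + 5*√12809/372232)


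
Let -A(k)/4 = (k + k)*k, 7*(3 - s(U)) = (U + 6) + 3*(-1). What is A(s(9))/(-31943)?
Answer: 648/1565207 ≈ 0.00041400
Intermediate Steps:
s(U) = 18/7 - U/7 (s(U) = 3 - ((U + 6) + 3*(-1))/7 = 3 - ((6 + U) - 3)/7 = 3 - (3 + U)/7 = 3 + (-3/7 - U/7) = 18/7 - U/7)
A(k) = -8*k² (A(k) = -4*(k + k)*k = -4*2*k*k = -8*k²)
A(s(9))/(-31943) = -8*(18/7 - ⅐*9)²/(-31943) = -8*(18/7 - 9/7)²*(-1/31943) = -8*(9/7)²*(-1/31943) = -8*81/49*(-1/31943) = -648/49*(-1/31943) = 648/1565207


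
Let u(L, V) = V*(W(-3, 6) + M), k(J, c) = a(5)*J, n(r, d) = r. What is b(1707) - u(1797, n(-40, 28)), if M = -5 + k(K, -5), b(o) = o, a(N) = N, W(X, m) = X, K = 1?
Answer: 1587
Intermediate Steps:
k(J, c) = 5*J
M = 0 (M = -5 + 5*1 = -5 + 5 = 0)
u(L, V) = -3*V (u(L, V) = V*(-3 + 0) = V*(-3) = -3*V)
b(1707) - u(1797, n(-40, 28)) = 1707 - (-3)*(-40) = 1707 - 1*120 = 1707 - 120 = 1587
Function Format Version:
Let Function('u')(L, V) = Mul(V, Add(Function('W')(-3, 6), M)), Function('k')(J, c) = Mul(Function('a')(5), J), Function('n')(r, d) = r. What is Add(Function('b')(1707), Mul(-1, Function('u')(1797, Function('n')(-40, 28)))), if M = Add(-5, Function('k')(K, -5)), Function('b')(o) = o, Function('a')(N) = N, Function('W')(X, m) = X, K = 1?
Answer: 1587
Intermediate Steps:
Function('k')(J, c) = Mul(5, J)
M = 0 (M = Add(-5, Mul(5, 1)) = Add(-5, 5) = 0)
Function('u')(L, V) = Mul(-3, V) (Function('u')(L, V) = Mul(V, Add(-3, 0)) = Mul(V, -3) = Mul(-3, V))
Add(Function('b')(1707), Mul(-1, Function('u')(1797, Function('n')(-40, 28)))) = Add(1707, Mul(-1, Mul(-3, -40))) = Add(1707, Mul(-1, 120)) = Add(1707, -120) = 1587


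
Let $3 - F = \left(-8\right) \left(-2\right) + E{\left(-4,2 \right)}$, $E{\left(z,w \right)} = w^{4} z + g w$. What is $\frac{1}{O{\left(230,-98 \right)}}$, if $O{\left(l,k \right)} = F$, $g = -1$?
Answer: $\frac{1}{53} \approx 0.018868$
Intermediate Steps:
$E{\left(z,w \right)} = - w + z w^{4}$ ($E{\left(z,w \right)} = w^{4} z - w = z w^{4} - w = - w + z w^{4}$)
$F = 53$ ($F = 3 - \left(\left(-8\right) \left(-2\right) - \left(2 + 4 \cdot 2^{4}\right)\right) = 3 - \left(16 - 66\right) = 3 - -50 = 3 + 50 = 53$)
$O{\left(l,k \right)} = 53$
$\frac{1}{O{\left(230,-98 \right)}} = \frac{1}{53}$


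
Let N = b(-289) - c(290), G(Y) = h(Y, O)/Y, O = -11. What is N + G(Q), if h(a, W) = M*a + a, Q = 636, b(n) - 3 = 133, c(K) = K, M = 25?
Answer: -128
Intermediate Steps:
b(n) = 136 (b(n) = 3 + 133 = 136)
h(a, W) = 26*a (h(a, W) = 25*a + a = 26*a)
G(Y) = 26 (G(Y) = (26*Y)/Y = 26)
N = -154 (N = 136 - 1*290 = 136 - 290 = -154)
N + G(Q) = -154 + 26 = -128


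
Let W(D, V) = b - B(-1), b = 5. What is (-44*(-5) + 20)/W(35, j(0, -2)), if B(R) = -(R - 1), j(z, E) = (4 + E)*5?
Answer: 80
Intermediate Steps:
j(z, E) = 20 + 5*E
B(R) = 1 - R (B(R) = -(-1 + R) = 1 - R)
W(D, V) = 3 (W(D, V) = 5 - (1 - 1*(-1)) = 5 - (1 + 1) = 5 - 1*2 = 5 - 2 = 3)
(-44*(-5) + 20)/W(35, j(0, -2)) = (-44*(-5) + 20)/3 = (220 + 20)*(1/3) = 240*(1/3) = 80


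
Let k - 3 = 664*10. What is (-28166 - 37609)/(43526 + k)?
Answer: -21925/16723 ≈ -1.3111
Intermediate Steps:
k = 6643 (k = 3 + 664*10 = 3 + 6640 = 6643)
(-28166 - 37609)/(43526 + k) = (-28166 - 37609)/(43526 + 6643) = -65775/50169 = -65775*1/50169 = -21925/16723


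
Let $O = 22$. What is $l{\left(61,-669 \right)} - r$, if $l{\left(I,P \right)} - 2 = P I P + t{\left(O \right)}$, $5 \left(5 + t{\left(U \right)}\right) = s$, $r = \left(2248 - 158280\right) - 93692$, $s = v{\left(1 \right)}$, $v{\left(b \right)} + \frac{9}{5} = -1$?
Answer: $\frac{688773536}{25} \approx 2.7551 \cdot 10^{7}$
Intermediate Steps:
$v{\left(b \right)} = - \frac{14}{5}$ ($v{\left(b \right)} = - \frac{9}{5} - 1 = - \frac{14}{5}$)
$s = - \frac{14}{5} \approx -2.8$
$r = -249724$ ($r = -156032 - 93692 = -249724$)
$t{\left(U \right)} = - \frac{139}{25}$ ($t{\left(U \right)} = -5 + \frac{1}{5} \left(- \frac{14}{5}\right) = -5 - \frac{14}{25} = - \frac{139}{25}$)
$l{\left(I,P \right)} = - \frac{89}{25} + I P^{2}$ ($l{\left(I,P \right)} = 2 + \left(P I P - \frac{139}{25}\right) = 2 + \left(I P P - \frac{139}{25}\right) = 2 + \left(I P^{2} - \frac{139}{25}\right) = 2 + \left(- \frac{139}{25} + I P^{2}\right) = - \frac{89}{25} + I P^{2}$)
$l{\left(61,-669 \right)} - r = \left(- \frac{89}{25} + 61 \left(-669\right)^{2}\right) - -249724 = \left(- \frac{89}{25} + 61 \cdot 447561\right) + 249724 = \left(- \frac{89}{25} + 27301221\right) + 249724 = \frac{682530436}{25} + 249724 = \frac{688773536}{25}$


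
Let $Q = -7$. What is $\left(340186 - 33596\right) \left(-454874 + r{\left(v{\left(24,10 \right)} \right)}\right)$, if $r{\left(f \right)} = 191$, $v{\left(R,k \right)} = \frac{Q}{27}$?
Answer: $-139401260970$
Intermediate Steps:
$v{\left(R,k \right)} = - \frac{7}{27}$
$\left(340186 - 33596\right) \left(-454874 + r{\left(v{\left(24,10 \right)} \right)}\right) = \left(340186 - 33596\right) \left(-454874 + 191\right) = 306590 \left(-454683\right) = -139401260970$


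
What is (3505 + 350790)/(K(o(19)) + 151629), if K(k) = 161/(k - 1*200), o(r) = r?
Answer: 64127395/27444688 ≈ 2.3366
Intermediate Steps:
K(k) = 161/(-200 + k) (K(k) = 161/(k - 200) = 161/(-200 + k))
(3505 + 350790)/(K(o(19)) + 151629) = (3505 + 350790)/(161/(-200 + 19) + 151629) = 354295/(161/(-181) + 151629) = 354295/(161*(-1/181) + 151629) = 354295/(-161/181 + 151629) = 354295/(27444688/181) = 354295*(181/27444688) = 64127395/27444688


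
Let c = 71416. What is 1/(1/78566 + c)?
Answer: 78566/5610869457 ≈ 1.4002e-5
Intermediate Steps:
1/(1/78566 + c) = 1/(1/78566 + 71416) = 1/(5610869457/78566) = 78566/5610869457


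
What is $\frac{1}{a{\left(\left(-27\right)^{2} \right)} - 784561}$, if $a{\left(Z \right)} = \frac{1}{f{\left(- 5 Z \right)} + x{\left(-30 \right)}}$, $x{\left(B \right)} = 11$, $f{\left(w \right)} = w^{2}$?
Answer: $- \frac{13286036}{10423705690195} \approx -1.2746 \cdot 10^{-6}$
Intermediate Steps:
$a{\left(Z \right)} = \frac{1}{11 + 25 Z^{2}}$ ($a{\left(Z \right)} = \frac{1}{\left(- 5 Z\right)^{2} + 11} = \frac{1}{25 Z^{2} + 11} = \frac{1}{11 + 25 Z^{2}}$)
$\frac{1}{a{\left(\left(-27\right)^{2} \right)} - 784561} = \frac{1}{\frac{1}{11 + 25 \left(\left(-27\right)^{2}\right)^{2}} - 784561} = \frac{1}{\frac{1}{11 + 25 \cdot 729^{2}} - 784561} = \frac{1}{\frac{1}{11 + 25 \cdot 531441} - 784561} = \frac{1}{\frac{1}{11 + 13286025} - 784561} = \frac{1}{\frac{1}{13286036} - 784561} = \frac{1}{- \frac{10423705690195}{13286036}} = - \frac{13286036}{10423705690195}$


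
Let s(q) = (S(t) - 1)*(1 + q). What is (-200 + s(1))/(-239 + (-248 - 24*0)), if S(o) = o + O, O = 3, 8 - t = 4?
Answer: 188/487 ≈ 0.38604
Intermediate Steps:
t = 4 (t = 8 - 1*4 = 8 - 4 = 4)
S(o) = 3 + o (S(o) = o + 3 = 3 + o)
s(q) = 6 + 6*q (s(q) = ((3 + 4) - 1)*(1 + q) = (7 - 1)*(1 + q) = 6*(1 + q) = 6 + 6*q)
(-200 + s(1))/(-239 + (-248 - 24*0)) = (-200 + (6 + 6*1))/(-239 + (-248 - 24*0)) = (-200 + (6 + 6))/(-239 + (-248 - 1*0)) = (-200 + 12)/(-239 + (-248 + 0)) = -188/(-239 - 248) = -188/(-487) = -188*(-1/487) = 188/487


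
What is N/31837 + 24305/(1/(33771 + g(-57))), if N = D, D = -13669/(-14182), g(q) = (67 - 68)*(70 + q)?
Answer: 370460537686349129/451512334 ≈ 8.2049e+8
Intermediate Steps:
g(q) = -70 - q (g(q) = -(70 + q) = -70 - q)
D = 13669/14182 (D = -13669*(-1/14182) = 13669/14182 ≈ 0.96383)
N = 13669/14182 ≈ 0.96383
N/31837 + 24305/(1/(33771 + g(-57))) = (13669/14182)/31837 + 24305/(1/(33771 + (-70 - 1*(-57)))) = (13669/14182)*(1/31837) + 24305/(1/(33771 + (-70 + 57))) = 13669/451512334 + 24305/(1/(33771 - 13)) = 13669/451512334 + 24305/(1/33758) = 13669/451512334 + 24305*33758 = 13669/451512334 + 820488190 = 370460537686349129/451512334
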